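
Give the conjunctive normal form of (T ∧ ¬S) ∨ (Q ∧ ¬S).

(T ∨ Q) ∧ ¬S

(T ∧ ¬S) ∨ (Q ∧ ¬S)
= (T ∨ Q) ∧ (T ∨ ¬S) ∧ (¬S ∨ Q) ∧ (¬S ∨ ¬S)   [distribute ∨ over ∧]
= (T ∨ Q) ∧ ¬S   [simplify]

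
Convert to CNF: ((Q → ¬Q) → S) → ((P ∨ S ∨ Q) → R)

(¬Q ∨ R) ∧ (¬S ∨ R)

((Q → ¬Q) → S) → ((P ∨ S ∨ Q) → R)
≡ ¬((Q → ¬Q) → S) ∨ ((P ∨ S ∨ Q) → R)   (eliminate →)
≡ ¬(¬(Q → ¬Q) ∨ S) ∨ ((P ∨ S ∨ Q) → R)   (eliminate →)
≡ ¬(¬(¬Q ∨ ¬Q) ∨ S) ∨ ((P ∨ S ∨ Q) → R)   (eliminate →)
≡ ¬(¬(¬Q ∨ ¬Q) ∨ S) ∨ ¬(P ∨ S ∨ Q) ∨ R   (eliminate →)
≡ (¬¬(¬Q ∨ ¬Q) ∧ ¬S) ∨ ¬(P ∨ S ∨ Q) ∨ R   (De Morgan)
≡ ((¬Q ∨ ¬Q) ∧ ¬S) ∨ ¬(P ∨ S ∨ Q) ∨ R   (double negation)
≡ ((¬Q ∨ ¬Q) ∧ ¬S) ∨ (¬P ∧ ¬S ∧ ¬Q) ∨ R   (De Morgan)
≡ (¬Q ∨ ¬Q ∨ ¬P ∨ R) ∧ (¬Q ∨ ¬Q ∨ ¬S ∨ R) ∧ (¬Q ∨ ¬Q ∨ ¬Q ∨ R) ∧ (¬S ∨ ¬P ∨ R) ∧ (¬S ∨ ¬S ∨ R) ∧ (¬S ∨ ¬Q ∨ R)   (distribute ∨ over ∧)
≡ (¬Q ∨ R) ∧ (¬S ∨ R)   (simplify)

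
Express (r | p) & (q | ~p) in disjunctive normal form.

(r | p) & (q | ~p)
≡ (r & q) | (r & ~p) | (p & q) | (p & ~p)   [distribute & over |]
≡ (r & q) | (r & ~p) | (p & q)   [simplify]

(r & q) | (r & ~p) | (p & q)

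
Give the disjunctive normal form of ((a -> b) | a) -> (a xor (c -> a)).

((a -> b) | a) -> (a xor (c -> a))
≡ ~((a -> b) | a) | (a xor (c -> a))   [eliminate ->]
≡ ~(~a | b | a) | (a xor (c -> a))   [eliminate ->]
≡ ~(~a | b | a) | (a & ~(c -> a)) | (~a & (c -> a))   [expand xor]
≡ ~(~a | b | a) | (a & ~(~c | a)) | (~a & (c -> a))   [eliminate ->]
≡ ~(~a | b | a) | (a & ~(~c | a)) | (~a & (~c | a))   [eliminate ->]
≡ (~~a & ~b & ~a) | (a & ~(~c | a)) | (~a & (~c | a))   [De Morgan]
≡ (a & ~b & ~a) | (a & ~(~c | a)) | (~a & (~c | a))   [double negation]
≡ (a & ~b & ~a) | (a & ~~c & ~a) | (~a & (~c | a))   [De Morgan]
≡ (a & ~b & ~a) | (a & c & ~a) | (~a & (~c | a))   [double negation]
≡ (a & ~b & ~a) | (a & c & ~a) | (~a & ~c) | (~a & a)   [distribute & over |]
≡ ~a & ~c   [simplify]

~a & ~c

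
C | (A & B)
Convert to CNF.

C | (A & B)
≡ (C | A) & (C | B)   (distribute | over &)

(C | A) & (C | B)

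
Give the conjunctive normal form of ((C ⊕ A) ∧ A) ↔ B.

((C ⊕ A) ∧ A) ↔ B
≡ (((C ⊕ A) ∧ A) → B) ∧ (B → ((C ⊕ A) ∧ A))   (eliminate ↔)
≡ (¬((C ⊕ A) ∧ A) ∨ B) ∧ (B → ((C ⊕ A) ∧ A))   (eliminate →)
≡ (¬((C ∨ A) ∧ ¬(C ∧ A) ∧ A) ∨ B) ∧ (B → ((C ⊕ A) ∧ A))   (expand ⊕)
≡ (¬((C ∨ A) ∧ ¬(C ∧ A) ∧ A) ∨ B) ∧ (¬B ∨ ((C ⊕ A) ∧ A))   (eliminate →)
≡ (¬((C ∨ A) ∧ ¬(C ∧ A) ∧ A) ∨ B) ∧ (¬B ∨ ((C ∨ A) ∧ ¬(C ∧ A) ∧ A))   (expand ⊕)
≡ (¬(C ∨ A) ∨ ¬¬(C ∧ A) ∨ ¬A ∨ B) ∧ (¬B ∨ ((C ∨ A) ∧ ¬(C ∧ A) ∧ A))   (De Morgan)
≡ ((¬C ∧ ¬A) ∨ ¬¬(C ∧ A) ∨ ¬A ∨ B) ∧ (¬B ∨ ((C ∨ A) ∧ ¬(C ∧ A) ∧ A))   (De Morgan)
≡ ((¬C ∧ ¬A) ∨ (C ∧ A) ∨ ¬A ∨ B) ∧ (¬B ∨ ((C ∨ A) ∧ ¬(C ∧ A) ∧ A))   (double negation)
≡ ((¬C ∧ ¬A) ∨ (C ∧ A) ∨ ¬A ∨ B) ∧ (¬B ∨ ((C ∨ A) ∧ (¬C ∨ ¬A) ∧ A))   (De Morgan)
≡ (¬C ∨ C ∨ ¬A ∨ B) ∧ (¬C ∨ A ∨ ¬A ∨ B) ∧ (¬A ∨ C ∨ ¬A ∨ B) ∧ (¬A ∨ A ∨ ¬A ∨ B) ∧ (¬B ∨ C ∨ A) ∧ (¬B ∨ ¬C ∨ ¬A) ∧ (¬B ∨ A)   (distribute ∨ over ∧)
≡ (¬A ∨ C ∨ B) ∧ (¬B ∨ ¬C ∨ ¬A) ∧ (¬B ∨ A)   (simplify)

(¬A ∨ C ∨ B) ∧ (¬B ∨ ¬C ∨ ¬A) ∧ (¬B ∨ A)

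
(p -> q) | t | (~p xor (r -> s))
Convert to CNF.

~p | q | t | ~r | s

(p -> q) | t | (~p xor (r -> s))
⇔ ~p | q | t | (~p xor (r -> s))
⇔ ~p | q | t | ((~p | (r -> s)) & ~(~p & (r -> s)))
⇔ ~p | q | t | ((~p | ~r | s) & ~(~p & (r -> s)))
⇔ ~p | q | t | ((~p | ~r | s) & ~(~p & (~r | s)))
⇔ ~p | q | t | ((~p | ~r | s) & (~~p | ~(~r | s)))
⇔ ~p | q | t | ((~p | ~r | s) & (p | ~(~r | s)))
⇔ ~p | q | t | ((~p | ~r | s) & (p | (~~r & ~s)))
⇔ ~p | q | t | ((~p | ~r | s) & (p | (r & ~s)))
⇔ (~p | q | t | ~p | ~r | s) & (~p | q | t | p | r) & (~p | q | t | p | ~s)
⇔ ~p | q | t | ~r | s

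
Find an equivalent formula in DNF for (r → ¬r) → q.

(r → ¬r) → q
⇔ ¬(r → ¬r) ∨ q   [eliminate →]
⇔ ¬(¬r ∨ ¬r) ∨ q   [eliminate →]
⇔ (¬¬r ∧ ¬¬r) ∨ q   [De Morgan]
⇔ (r ∧ ¬¬r) ∨ q   [double negation]
⇔ (r ∧ r) ∨ q   [double negation]
⇔ r ∨ q   [simplify]

r ∨ q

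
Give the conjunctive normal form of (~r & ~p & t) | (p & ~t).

(~r | p) & (~r | ~t) & (~p | ~t) & (t | p)

(~r & ~p & t) | (p & ~t)
= (~r | p) & (~r | ~t) & (~p | p) & (~p | ~t) & (t | p) & (t | ~t)   [distribute | over &]
= (~r | p) & (~r | ~t) & (~p | ~t) & (t | p)   [simplify]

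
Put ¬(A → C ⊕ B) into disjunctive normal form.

¬(A → C ⊕ B)
⇔ ¬(¬A ∨ (C ⊕ B))
⇔ ¬(¬A ∨ C ∧ ¬B ∨ ¬C ∧ B)
⇔ ¬¬A ∧ ¬(C ∧ ¬B) ∧ ¬(¬C ∧ B)
⇔ A ∧ ¬(C ∧ ¬B) ∧ ¬(¬C ∧ B)
⇔ A ∧ (¬C ∨ ¬¬B) ∧ ¬(¬C ∧ B)
⇔ A ∧ (¬C ∨ B) ∧ ¬(¬C ∧ B)
⇔ A ∧ (¬C ∨ B) ∧ (¬¬C ∨ ¬B)
⇔ A ∧ (¬C ∨ B) ∧ (C ∨ ¬B)
⇔ A ∧ ¬C ∧ C ∨ A ∧ ¬C ∧ ¬B ∨ A ∧ B ∧ C ∨ A ∧ B ∧ ¬B
⇔ A ∧ ¬C ∧ ¬B ∨ A ∧ B ∧ C

A ∧ ¬C ∧ ¬B ∨ A ∧ B ∧ C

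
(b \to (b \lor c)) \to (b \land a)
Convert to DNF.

b \land a

(b \to (b \lor c)) \to (b \land a)
≡ \lnot (b \to (b \lor c)) \lor (b \land a)   (eliminate \to)
≡ \lnot (\lnot b \lor b \lor c) \lor (b \land a)   (eliminate \to)
≡ (\lnot \lnot b \land \lnot b \land \lnot c) \lor (b \land a)   (De Morgan)
≡ (b \land \lnot b \land \lnot c) \lor (b \land a)   (double negation)
≡ b \land a   (simplify)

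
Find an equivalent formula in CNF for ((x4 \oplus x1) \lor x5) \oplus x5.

(x4 \lor x1 \lor x5) \land (\lnot x4 \lor \lnot x1 \lor x5) \land \lnot x5

((x4 \oplus x1) \lor x5) \oplus x5
= ((x4 \oplus x1) \lor x5 \lor x5) \land \lnot (((x4 \oplus x1) \lor x5) \land x5)   (expand \oplus)
= (((x4 \lor x1) \land \lnot (x4 \land x1)) \lor x5 \lor x5) \land \lnot (((x4 \oplus x1) \lor x5) \land x5)   (expand \oplus)
= (((x4 \lor x1) \land \lnot (x4 \land x1)) \lor x5 \lor x5) \land \lnot ((((x4 \lor x1) \land \lnot (x4 \land x1)) \lor x5) \land x5)   (expand \oplus)
= (((x4 \lor x1) \land (\lnot x4 \lor \lnot x1)) \lor x5 \lor x5) \land \lnot ((((x4 \lor x1) \land \lnot (x4 \land x1)) \lor x5) \land x5)   (De Morgan)
= (((x4 \lor x1) \land (\lnot x4 \lor \lnot x1)) \lor x5 \lor x5) \land (\lnot (((x4 \lor x1) \land \lnot (x4 \land x1)) \lor x5) \lor \lnot x5)   (De Morgan)
= (((x4 \lor x1) \land (\lnot x4 \lor \lnot x1)) \lor x5 \lor x5) \land ((\lnot ((x4 \lor x1) \land \lnot (x4 \land x1)) \land \lnot x5) \lor \lnot x5)   (De Morgan)
= (((x4 \lor x1) \land (\lnot x4 \lor \lnot x1)) \lor x5 \lor x5) \land (((\lnot (x4 \lor x1) \lor \lnot \lnot (x4 \land x1)) \land \lnot x5) \lor \lnot x5)   (De Morgan)
= (((x4 \lor x1) \land (\lnot x4 \lor \lnot x1)) \lor x5 \lor x5) \land ((((\lnot x4 \land \lnot x1) \lor \lnot \lnot (x4 \land x1)) \land \lnot x5) \lor \lnot x5)   (De Morgan)
= (((x4 \lor x1) \land (\lnot x4 \lor \lnot x1)) \lor x5 \lor x5) \land ((((\lnot x4 \land \lnot x1) \lor (x4 \land x1)) \land \lnot x5) \lor \lnot x5)   (double negation)
= (x4 \lor x1 \lor x5 \lor x5) \land (\lnot x4 \lor \lnot x1 \lor x5 \lor x5) \land (\lnot x4 \lor x4 \lor \lnot x5) \land (\lnot x4 \lor x1 \lor \lnot x5) \land (\lnot x1 \lor x4 \lor \lnot x5) \land (\lnot x1 \lor x1 \lor \lnot x5) \land (\lnot x5 \lor \lnot x5)   (distribute \lor over \land)
= (x4 \lor x1 \lor x5) \land (\lnot x4 \lor \lnot x1 \lor x5) \land \lnot x5   (simplify)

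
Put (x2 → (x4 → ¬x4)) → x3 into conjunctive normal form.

(x2 ∨ x3) ∧ (x4 ∨ x3)

(x2 → (x4 → ¬x4)) → x3
⇔ ¬(x2 → (x4 → ¬x4)) ∨ x3   [eliminate →]
⇔ ¬(¬x2 ∨ (x4 → ¬x4)) ∨ x3   [eliminate →]
⇔ ¬(¬x2 ∨ ¬x4 ∨ ¬x4) ∨ x3   [eliminate →]
⇔ (¬¬x2 ∧ ¬¬x4 ∧ ¬¬x4) ∨ x3   [De Morgan]
⇔ (x2 ∧ ¬¬x4 ∧ ¬¬x4) ∨ x3   [double negation]
⇔ (x2 ∧ x4 ∧ ¬¬x4) ∨ x3   [double negation]
⇔ (x2 ∧ x4 ∧ x4) ∨ x3   [double negation]
⇔ (x2 ∨ x3) ∧ (x4 ∨ x3) ∧ (x4 ∨ x3)   [distribute ∨ over ∧]
⇔ (x2 ∨ x3) ∧ (x4 ∨ x3)   [simplify]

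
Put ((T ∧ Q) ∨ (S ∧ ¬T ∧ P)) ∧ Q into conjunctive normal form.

(T ∨ S) ∧ (T ∨ P) ∧ Q

((T ∧ Q) ∨ (S ∧ ¬T ∧ P)) ∧ Q
⇔ (T ∨ S) ∧ (T ∨ ¬T) ∧ (T ∨ P) ∧ (Q ∨ S) ∧ (Q ∨ ¬T) ∧ (Q ∨ P) ∧ Q   (distribute ∨ over ∧)
⇔ (T ∨ S) ∧ (T ∨ P) ∧ Q   (simplify)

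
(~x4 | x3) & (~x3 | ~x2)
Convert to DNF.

(~x4 | x3) & (~x3 | ~x2)
≡ (~x4 & ~x3) | (~x4 & ~x2) | (x3 & ~x3) | (x3 & ~x2)   [distribute & over |]
≡ (~x4 & ~x3) | (~x4 & ~x2) | (x3 & ~x2)   [simplify]

(~x4 & ~x3) | (~x4 & ~x2) | (x3 & ~x2)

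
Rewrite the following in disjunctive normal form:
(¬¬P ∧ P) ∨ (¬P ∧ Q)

P ∨ (¬P ∧ Q)

(¬¬P ∧ P) ∨ (¬P ∧ Q)
≡ (P ∧ P) ∨ (¬P ∧ Q)   [double negation]
≡ P ∨ (¬P ∧ Q)   [simplify]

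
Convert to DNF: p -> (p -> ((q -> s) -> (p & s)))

p -> (p -> ((q -> s) -> (p & s)))
⇔ ~p | (p -> ((q -> s) -> (p & s)))   [eliminate ->]
⇔ ~p | ~p | ((q -> s) -> (p & s))   [eliminate ->]
⇔ ~p | ~p | ~(q -> s) | (p & s)   [eliminate ->]
⇔ ~p | ~p | ~(~q | s) | (p & s)   [eliminate ->]
⇔ ~p | ~p | (~~q & ~s) | (p & s)   [De Morgan]
⇔ ~p | ~p | (q & ~s) | (p & s)   [double negation]
⇔ ~p | (q & ~s) | (p & s)   [simplify]

~p | (q & ~s) | (p & s)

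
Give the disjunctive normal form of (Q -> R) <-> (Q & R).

(Q -> R) <-> (Q & R)
⇔ ((Q -> R) -> (Q & R)) & ((Q & R) -> (Q -> R))   [eliminate <->]
⇔ (~(Q -> R) | (Q & R)) & ((Q & R) -> (Q -> R))   [eliminate ->]
⇔ (~(~Q | R) | (Q & R)) & ((Q & R) -> (Q -> R))   [eliminate ->]
⇔ (~(~Q | R) | (Q & R)) & (~(Q & R) | (Q -> R))   [eliminate ->]
⇔ (~(~Q | R) | (Q & R)) & (~(Q & R) | ~Q | R)   [eliminate ->]
⇔ ((~~Q & ~R) | (Q & R)) & (~(Q & R) | ~Q | R)   [De Morgan]
⇔ ((Q & ~R) | (Q & R)) & (~(Q & R) | ~Q | R)   [double negation]
⇔ ((Q & ~R) | (Q & R)) & (~Q | ~R | ~Q | R)   [De Morgan]
⇔ (Q & ~R & ~Q) | (Q & ~R & ~R) | (Q & ~R & ~Q) | (Q & ~R & R) | (Q & R & ~Q) | (Q & R & ~R) | (Q & R & ~Q) | (Q & R & R)   [distribute & over |]
⇔ (Q & ~R) | (Q & R)   [simplify]

(Q & ~R) | (Q & R)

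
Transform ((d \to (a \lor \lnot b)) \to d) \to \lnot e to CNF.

((d \to (a \lor \lnot b)) \to d) \to \lnot e
= \lnot ((d \to (a \lor \lnot b)) \to d) \lor \lnot e   (eliminate \to)
= \lnot (\lnot (d \to (a \lor \lnot b)) \lor d) \lor \lnot e   (eliminate \to)
= \lnot (\lnot (\lnot d \lor a \lor \lnot b) \lor d) \lor \lnot e   (eliminate \to)
= (\lnot \lnot (\lnot d \lor a \lor \lnot b) \land \lnot d) \lor \lnot e   (De Morgan)
= ((\lnot d \lor a \lor \lnot b) \land \lnot d) \lor \lnot e   (double negation)
= (\lnot d \lor a \lor \lnot b \lor \lnot e) \land (\lnot d \lor \lnot e)   (distribute \lor over \land)
= \lnot d \lor \lnot e   (simplify)

\lnot d \lor \lnot e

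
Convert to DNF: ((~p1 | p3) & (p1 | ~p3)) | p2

((~p1 | p3) & (p1 | ~p3)) | p2
≡ (~p1 & p1) | (~p1 & ~p3) | (p3 & p1) | (p3 & ~p3) | p2   [distribute & over |]
≡ (~p1 & ~p3) | (p3 & p1) | p2   [simplify]

(~p1 & ~p3) | (p3 & p1) | p2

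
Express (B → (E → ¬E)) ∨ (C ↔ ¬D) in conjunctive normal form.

(B → (E → ¬E)) ∨ (C ↔ ¬D)
⇔ ¬B ∨ (E → ¬E) ∨ (C ↔ ¬D)   [eliminate →]
⇔ ¬B ∨ ¬E ∨ ¬E ∨ (C ↔ ¬D)   [eliminate →]
⇔ ¬B ∨ ¬E ∨ ¬E ∨ (C → ¬D) ∧ (¬D → C)   [eliminate ↔]
⇔ ¬B ∨ ¬E ∨ ¬E ∨ (¬C ∨ ¬D) ∧ (¬D → C)   [eliminate →]
⇔ ¬B ∨ ¬E ∨ ¬E ∨ (¬C ∨ ¬D) ∧ (¬¬D ∨ C)   [eliminate →]
⇔ ¬B ∨ ¬E ∨ ¬E ∨ (¬C ∨ ¬D) ∧ (D ∨ C)   [double negation]
⇔ (¬B ∨ ¬E ∨ ¬E ∨ ¬C ∨ ¬D) ∧ (¬B ∨ ¬E ∨ ¬E ∨ D ∨ C)   [distribute ∨ over ∧]
⇔ (¬B ∨ ¬E ∨ ¬C ∨ ¬D) ∧ (¬B ∨ ¬E ∨ D ∨ C)   [simplify]

(¬B ∨ ¬E ∨ ¬C ∨ ¬D) ∧ (¬B ∨ ¬E ∨ D ∨ C)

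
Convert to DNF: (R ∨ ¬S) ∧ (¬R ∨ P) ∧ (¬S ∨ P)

R ∧ P ∨ ¬S ∧ ¬R ∨ ¬S ∧ P

(R ∨ ¬S) ∧ (¬R ∨ P) ∧ (¬S ∨ P)
⇔ R ∧ ¬R ∧ ¬S ∨ R ∧ ¬R ∧ P ∨ R ∧ P ∧ ¬S ∨ R ∧ P ∧ P ∨ ¬S ∧ ¬R ∧ ¬S ∨ ¬S ∧ ¬R ∧ P ∨ ¬S ∧ P ∧ ¬S ∨ ¬S ∧ P ∧ P   — distribute ∧ over ∨
⇔ R ∧ P ∨ ¬S ∧ ¬R ∨ ¬S ∧ P   — simplify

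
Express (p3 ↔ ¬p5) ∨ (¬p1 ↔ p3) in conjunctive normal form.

(p3 ↔ ¬p5) ∨ (¬p1 ↔ p3)
⇔ ((p3 → ¬p5) ∧ (¬p5 → p3)) ∨ (¬p1 ↔ p3)   (eliminate ↔)
⇔ ((¬p3 ∨ ¬p5) ∧ (¬p5 → p3)) ∨ (¬p1 ↔ p3)   (eliminate →)
⇔ ((¬p3 ∨ ¬p5) ∧ (¬¬p5 ∨ p3)) ∨ (¬p1 ↔ p3)   (eliminate →)
⇔ ((¬p3 ∨ ¬p5) ∧ (¬¬p5 ∨ p3)) ∨ ((¬p1 → p3) ∧ (p3 → ¬p1))   (eliminate ↔)
⇔ ((¬p3 ∨ ¬p5) ∧ (¬¬p5 ∨ p3)) ∨ ((¬¬p1 ∨ p3) ∧ (p3 → ¬p1))   (eliminate →)
⇔ ((¬p3 ∨ ¬p5) ∧ (¬¬p5 ∨ p3)) ∨ ((¬¬p1 ∨ p3) ∧ (¬p3 ∨ ¬p1))   (eliminate →)
⇔ ((¬p3 ∨ ¬p5) ∧ (p5 ∨ p3)) ∨ ((¬¬p1 ∨ p3) ∧ (¬p3 ∨ ¬p1))   (double negation)
⇔ ((¬p3 ∨ ¬p5) ∧ (p5 ∨ p3)) ∨ ((p1 ∨ p3) ∧ (¬p3 ∨ ¬p1))   (double negation)
⇔ (¬p3 ∨ ¬p5 ∨ p1 ∨ p3) ∧ (¬p3 ∨ ¬p5 ∨ ¬p3 ∨ ¬p1) ∧ (p5 ∨ p3 ∨ p1 ∨ p3) ∧ (p5 ∨ p3 ∨ ¬p3 ∨ ¬p1)   (distribute ∨ over ∧)
⇔ (¬p3 ∨ ¬p5 ∨ ¬p1) ∧ (p5 ∨ p3 ∨ p1)   (simplify)

(¬p3 ∨ ¬p5 ∨ ¬p1) ∧ (p5 ∨ p3 ∨ p1)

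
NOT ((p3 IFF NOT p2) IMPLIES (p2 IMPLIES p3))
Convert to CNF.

NOT ((p3 IFF NOT p2) IMPLIES (p2 IMPLIES p3))
= NOT (NOT (p3 IFF NOT p2) OR (p2 IMPLIES p3))   — eliminate IMPLIES
= NOT (NOT ((p3 IMPLIES NOT p2) AND (NOT p2 IMPLIES p3)) OR (p2 IMPLIES p3))   — eliminate IFF
= NOT (NOT ((NOT p3 OR NOT p2) AND (NOT p2 IMPLIES p3)) OR (p2 IMPLIES p3))   — eliminate IMPLIES
= NOT (NOT ((NOT p3 OR NOT p2) AND (NOT NOT p2 OR p3)) OR (p2 IMPLIES p3))   — eliminate IMPLIES
= NOT (NOT ((NOT p3 OR NOT p2) AND (NOT NOT p2 OR p3)) OR NOT p2 OR p3)   — eliminate IMPLIES
= NOT NOT ((NOT p3 OR NOT p2) AND (NOT NOT p2 OR p3)) AND NOT NOT p2 AND NOT p3   — De Morgan
= (NOT p3 OR NOT p2) AND (NOT NOT p2 OR p3) AND NOT NOT p2 AND NOT p3   — double negation
= (NOT p3 OR NOT p2) AND (p2 OR p3) AND NOT NOT p2 AND NOT p3   — double negation
= (NOT p3 OR NOT p2) AND (p2 OR p3) AND p2 AND NOT p3   — double negation
= p2 AND NOT p3   — simplify

p2 AND NOT p3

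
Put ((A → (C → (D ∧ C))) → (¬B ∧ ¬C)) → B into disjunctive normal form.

((A → (C → (D ∧ C))) → (¬B ∧ ¬C)) → B
= ¬((A → (C → (D ∧ C))) → (¬B ∧ ¬C)) ∨ B   — eliminate →
= ¬(¬(A → (C → (D ∧ C))) ∨ (¬B ∧ ¬C)) ∨ B   — eliminate →
= ¬(¬(¬A ∨ (C → (D ∧ C))) ∨ (¬B ∧ ¬C)) ∨ B   — eliminate →
= ¬(¬(¬A ∨ ¬C ∨ (D ∧ C)) ∨ (¬B ∧ ¬C)) ∨ B   — eliminate →
= (¬¬(¬A ∨ ¬C ∨ (D ∧ C)) ∧ ¬(¬B ∧ ¬C)) ∨ B   — De Morgan
= ((¬A ∨ ¬C ∨ (D ∧ C)) ∧ ¬(¬B ∧ ¬C)) ∨ B   — double negation
= ((¬A ∨ ¬C ∨ (D ∧ C)) ∧ (¬¬B ∨ ¬¬C)) ∨ B   — De Morgan
= ((¬A ∨ ¬C ∨ (D ∧ C)) ∧ (B ∨ ¬¬C)) ∨ B   — double negation
= ((¬A ∨ ¬C ∨ (D ∧ C)) ∧ (B ∨ C)) ∨ B   — double negation
= (¬A ∧ B) ∨ (¬A ∧ C) ∨ (¬C ∧ B) ∨ (¬C ∧ C) ∨ (D ∧ C ∧ B) ∨ (D ∧ C ∧ C) ∨ B   — distribute ∧ over ∨
= (¬A ∧ C) ∨ (D ∧ C) ∨ B   — simplify

(¬A ∧ C) ∨ (D ∧ C) ∨ B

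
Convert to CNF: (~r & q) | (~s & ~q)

(~r | ~s) & (~r | ~q) & (q | ~s)

(~r & q) | (~s & ~q)
≡ (~r | ~s) & (~r | ~q) & (q | ~s) & (q | ~q)   — distribute | over &
≡ (~r | ~s) & (~r | ~q) & (q | ~s)   — simplify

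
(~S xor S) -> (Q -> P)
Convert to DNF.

~Q | P

(~S xor S) -> (Q -> P)
≡ ~(~S xor S) | (Q -> P)   [eliminate ->]
≡ ~((~S & ~S) | (~~S & S)) | (Q -> P)   [expand xor]
≡ ~((~S & ~S) | (~~S & S)) | ~Q | P   [eliminate ->]
≡ (~(~S & ~S) & ~(~~S & S)) | ~Q | P   [De Morgan]
≡ ((~~S | ~~S) & ~(~~S & S)) | ~Q | P   [De Morgan]
≡ ((S | ~~S) & ~(~~S & S)) | ~Q | P   [double negation]
≡ ((S | S) & ~(~~S & S)) | ~Q | P   [double negation]
≡ ((S | S) & (~~~S | ~S)) | ~Q | P   [De Morgan]
≡ ((S | S) & (~S | ~S)) | ~Q | P   [double negation]
≡ (S & ~S) | (S & ~S) | (S & ~S) | (S & ~S) | ~Q | P   [distribute & over |]
≡ ~Q | P   [simplify]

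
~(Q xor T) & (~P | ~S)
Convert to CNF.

~(Q xor T) & (~P | ~S)
≡ ~((Q | T) & ~(Q & T)) & (~P | ~S)   [expand xor]
≡ (~(Q | T) | ~~(Q & T)) & (~P | ~S)   [De Morgan]
≡ ((~Q & ~T) | ~~(Q & T)) & (~P | ~S)   [De Morgan]
≡ ((~Q & ~T) | (Q & T)) & (~P | ~S)   [double negation]
≡ (~Q | Q) & (~Q | T) & (~T | Q) & (~T | T) & (~P | ~S)   [distribute | over &]
≡ (~Q | T) & (~T | Q) & (~P | ~S)   [simplify]

(~Q | T) & (~T | Q) & (~P | ~S)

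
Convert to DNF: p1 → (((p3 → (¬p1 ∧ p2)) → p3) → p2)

¬p1 ∨ ¬p3 ∨ p2

p1 → (((p3 → (¬p1 ∧ p2)) → p3) → p2)
≡ ¬p1 ∨ (((p3 → (¬p1 ∧ p2)) → p3) → p2)   [eliminate →]
≡ ¬p1 ∨ ¬((p3 → (¬p1 ∧ p2)) → p3) ∨ p2   [eliminate →]
≡ ¬p1 ∨ ¬(¬(p3 → (¬p1 ∧ p2)) ∨ p3) ∨ p2   [eliminate →]
≡ ¬p1 ∨ ¬(¬(¬p3 ∨ (¬p1 ∧ p2)) ∨ p3) ∨ p2   [eliminate →]
≡ ¬p1 ∨ (¬¬(¬p3 ∨ (¬p1 ∧ p2)) ∧ ¬p3) ∨ p2   [De Morgan]
≡ ¬p1 ∨ ((¬p3 ∨ (¬p1 ∧ p2)) ∧ ¬p3) ∨ p2   [double negation]
≡ ¬p1 ∨ (¬p3 ∧ ¬p3) ∨ (¬p1 ∧ p2 ∧ ¬p3) ∨ p2   [distribute ∧ over ∨]
≡ ¬p1 ∨ ¬p3 ∨ p2   [simplify]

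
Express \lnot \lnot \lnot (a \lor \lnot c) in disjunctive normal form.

\lnot a \land c

\lnot \lnot \lnot (a \lor \lnot c)
⇔ \lnot (a \lor \lnot c)   (double negation)
⇔ \lnot a \land \lnot \lnot c   (De Morgan)
⇔ \lnot a \land c   (double negation)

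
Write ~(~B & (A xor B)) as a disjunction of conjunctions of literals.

B | (~A & ~B)

~(~B & (A xor B))
≡ ~(~B & ((A & ~B) | (~A & B)))   [expand xor]
≡ ~~B | ~((A & ~B) | (~A & B))   [De Morgan]
≡ B | ~((A & ~B) | (~A & B))   [double negation]
≡ B | (~(A & ~B) & ~(~A & B))   [De Morgan]
≡ B | ((~A | ~~B) & ~(~A & B))   [De Morgan]
≡ B | ((~A | B) & ~(~A & B))   [double negation]
≡ B | ((~A | B) & (~~A | ~B))   [De Morgan]
≡ B | ((~A | B) & (A | ~B))   [double negation]
≡ B | (~A & A) | (~A & ~B) | (B & A) | (B & ~B)   [distribute & over |]
≡ B | (~A & ~B)   [simplify]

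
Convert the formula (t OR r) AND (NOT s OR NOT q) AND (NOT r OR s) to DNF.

(t OR r) AND (NOT s OR NOT q) AND (NOT r OR s)
⇔ (t AND NOT s AND NOT r) OR (t AND NOT s AND s) OR (t AND NOT q AND NOT r) OR (t AND NOT q AND s) OR (r AND NOT s AND NOT r) OR (r AND NOT s AND s) OR (r AND NOT q AND NOT r) OR (r AND NOT q AND s)   [distribute AND over OR]
⇔ (t AND NOT s AND NOT r) OR (t AND NOT q AND NOT r) OR (t AND NOT q AND s) OR (r AND NOT q AND s)   [simplify]

(t AND NOT s AND NOT r) OR (t AND NOT q AND NOT r) OR (t AND NOT q AND s) OR (r AND NOT q AND s)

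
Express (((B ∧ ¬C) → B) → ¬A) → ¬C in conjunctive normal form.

A ∨ ¬C

(((B ∧ ¬C) → B) → ¬A) → ¬C
⇔ ¬(((B ∧ ¬C) → B) → ¬A) ∨ ¬C   (eliminate →)
⇔ ¬(¬((B ∧ ¬C) → B) ∨ ¬A) ∨ ¬C   (eliminate →)
⇔ ¬(¬(¬(B ∧ ¬C) ∨ B) ∨ ¬A) ∨ ¬C   (eliminate →)
⇔ (¬¬(¬(B ∧ ¬C) ∨ B) ∧ ¬¬A) ∨ ¬C   (De Morgan)
⇔ ((¬(B ∧ ¬C) ∨ B) ∧ ¬¬A) ∨ ¬C   (double negation)
⇔ ((¬B ∨ ¬¬C ∨ B) ∧ ¬¬A) ∨ ¬C   (De Morgan)
⇔ ((¬B ∨ C ∨ B) ∧ ¬¬A) ∨ ¬C   (double negation)
⇔ ((¬B ∨ C ∨ B) ∧ A) ∨ ¬C   (double negation)
⇔ (¬B ∨ C ∨ B ∨ ¬C) ∧ (A ∨ ¬C)   (distribute ∨ over ∧)
⇔ A ∨ ¬C   (simplify)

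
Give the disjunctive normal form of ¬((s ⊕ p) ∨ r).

¬((s ⊕ p) ∨ r)
≡ ¬((s ∧ ¬p) ∨ (¬s ∧ p) ∨ r)   [expand ⊕]
≡ ¬(s ∧ ¬p) ∧ ¬(¬s ∧ p) ∧ ¬r   [De Morgan]
≡ (¬s ∨ ¬¬p) ∧ ¬(¬s ∧ p) ∧ ¬r   [De Morgan]
≡ (¬s ∨ p) ∧ ¬(¬s ∧ p) ∧ ¬r   [double negation]
≡ (¬s ∨ p) ∧ (¬¬s ∨ ¬p) ∧ ¬r   [De Morgan]
≡ (¬s ∨ p) ∧ (s ∨ ¬p) ∧ ¬r   [double negation]
≡ (¬s ∧ s ∧ ¬r) ∨ (¬s ∧ ¬p ∧ ¬r) ∨ (p ∧ s ∧ ¬r) ∨ (p ∧ ¬p ∧ ¬r)   [distribute ∧ over ∨]
≡ (¬s ∧ ¬p ∧ ¬r) ∨ (p ∧ s ∧ ¬r)   [simplify]

(¬s ∧ ¬p ∧ ¬r) ∨ (p ∧ s ∧ ¬r)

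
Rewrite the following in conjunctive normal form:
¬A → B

A ∨ B

¬A → B
= ¬¬A ∨ B   (eliminate →)
= A ∨ B   (double negation)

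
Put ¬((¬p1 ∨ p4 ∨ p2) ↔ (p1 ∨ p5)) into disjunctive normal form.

(¬p1 ∧ ¬p5) ∨ (p1 ∧ ¬p4 ∧ ¬p2)

¬((¬p1 ∨ p4 ∨ p2) ↔ (p1 ∨ p5))
≡ ¬(((¬p1 ∨ p4 ∨ p2) → (p1 ∨ p5)) ∧ ((p1 ∨ p5) → (¬p1 ∨ p4 ∨ p2)))
≡ ¬((¬(¬p1 ∨ p4 ∨ p2) ∨ p1 ∨ p5) ∧ ((p1 ∨ p5) → (¬p1 ∨ p4 ∨ p2)))
≡ ¬((¬(¬p1 ∨ p4 ∨ p2) ∨ p1 ∨ p5) ∧ (¬(p1 ∨ p5) ∨ ¬p1 ∨ p4 ∨ p2))
≡ ¬(¬(¬p1 ∨ p4 ∨ p2) ∨ p1 ∨ p5) ∨ ¬(¬(p1 ∨ p5) ∨ ¬p1 ∨ p4 ∨ p2)
≡ (¬¬(¬p1 ∨ p4 ∨ p2) ∧ ¬p1 ∧ ¬p5) ∨ ¬(¬(p1 ∨ p5) ∨ ¬p1 ∨ p4 ∨ p2)
≡ ((¬p1 ∨ p4 ∨ p2) ∧ ¬p1 ∧ ¬p5) ∨ ¬(¬(p1 ∨ p5) ∨ ¬p1 ∨ p4 ∨ p2)
≡ ((¬p1 ∨ p4 ∨ p2) ∧ ¬p1 ∧ ¬p5) ∨ (¬¬(p1 ∨ p5) ∧ ¬¬p1 ∧ ¬p4 ∧ ¬p2)
≡ ((¬p1 ∨ p4 ∨ p2) ∧ ¬p1 ∧ ¬p5) ∨ ((p1 ∨ p5) ∧ ¬¬p1 ∧ ¬p4 ∧ ¬p2)
≡ ((¬p1 ∨ p4 ∨ p2) ∧ ¬p1 ∧ ¬p5) ∨ ((p1 ∨ p5) ∧ p1 ∧ ¬p4 ∧ ¬p2)
≡ (¬p1 ∧ ¬p1 ∧ ¬p5) ∨ (p4 ∧ ¬p1 ∧ ¬p5) ∨ (p2 ∧ ¬p1 ∧ ¬p5) ∨ (p1 ∧ p1 ∧ ¬p4 ∧ ¬p2) ∨ (p5 ∧ p1 ∧ ¬p4 ∧ ¬p2)
≡ (¬p1 ∧ ¬p5) ∨ (p1 ∧ ¬p4 ∧ ¬p2)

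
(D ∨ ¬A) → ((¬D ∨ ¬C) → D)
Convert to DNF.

(D ∨ ¬A) → ((¬D ∨ ¬C) → D)
≡ ¬(D ∨ ¬A) ∨ ((¬D ∨ ¬C) → D)   (eliminate →)
≡ ¬(D ∨ ¬A) ∨ ¬(¬D ∨ ¬C) ∨ D   (eliminate →)
≡ (¬D ∧ ¬¬A) ∨ ¬(¬D ∨ ¬C) ∨ D   (De Morgan)
≡ (¬D ∧ A) ∨ ¬(¬D ∨ ¬C) ∨ D   (double negation)
≡ (¬D ∧ A) ∨ (¬¬D ∧ ¬¬C) ∨ D   (De Morgan)
≡ (¬D ∧ A) ∨ (D ∧ ¬¬C) ∨ D   (double negation)
≡ (¬D ∧ A) ∨ (D ∧ C) ∨ D   (double negation)
≡ (¬D ∧ A) ∨ D   (simplify)

(¬D ∧ A) ∨ D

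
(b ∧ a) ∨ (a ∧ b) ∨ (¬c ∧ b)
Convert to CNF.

(b ∧ a) ∨ (a ∧ b) ∨ (¬c ∧ b)
≡ (b ∨ a ∨ ¬c) ∧ (b ∨ a ∨ b) ∧ (b ∨ b ∨ ¬c) ∧ (b ∨ b ∨ b) ∧ (a ∨ a ∨ ¬c) ∧ (a ∨ a ∨ b) ∧ (a ∨ b ∨ ¬c) ∧ (a ∨ b ∨ b)   — distribute ∨ over ∧
≡ b ∧ (a ∨ ¬c)   — simplify

b ∧ (a ∨ ¬c)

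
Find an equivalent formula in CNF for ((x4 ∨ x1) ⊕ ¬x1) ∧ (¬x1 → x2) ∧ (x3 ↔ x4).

(¬x4 ∨ x1) ∧ (x1 ∨ x2) ∧ (¬x3 ∨ x4) ∧ (¬x4 ∨ x3)

((x4 ∨ x1) ⊕ ¬x1) ∧ (¬x1 → x2) ∧ (x3 ↔ x4)
≡ (x4 ∨ x1 ∨ ¬x1) ∧ ¬((x4 ∨ x1) ∧ ¬x1) ∧ (¬x1 → x2) ∧ (x3 ↔ x4)   (expand ⊕)
≡ (x4 ∨ x1 ∨ ¬x1) ∧ ¬((x4 ∨ x1) ∧ ¬x1) ∧ (¬¬x1 ∨ x2) ∧ (x3 ↔ x4)   (eliminate →)
≡ (x4 ∨ x1 ∨ ¬x1) ∧ ¬((x4 ∨ x1) ∧ ¬x1) ∧ (¬¬x1 ∨ x2) ∧ (x3 → x4) ∧ (x4 → x3)   (eliminate ↔)
≡ (x4 ∨ x1 ∨ ¬x1) ∧ ¬((x4 ∨ x1) ∧ ¬x1) ∧ (¬¬x1 ∨ x2) ∧ (¬x3 ∨ x4) ∧ (x4 → x3)   (eliminate →)
≡ (x4 ∨ x1 ∨ ¬x1) ∧ ¬((x4 ∨ x1) ∧ ¬x1) ∧ (¬¬x1 ∨ x2) ∧ (¬x3 ∨ x4) ∧ (¬x4 ∨ x3)   (eliminate →)
≡ (x4 ∨ x1 ∨ ¬x1) ∧ (¬(x4 ∨ x1) ∨ ¬¬x1) ∧ (¬¬x1 ∨ x2) ∧ (¬x3 ∨ x4) ∧ (¬x4 ∨ x3)   (De Morgan)
≡ (x4 ∨ x1 ∨ ¬x1) ∧ ((¬x4 ∧ ¬x1) ∨ ¬¬x1) ∧ (¬¬x1 ∨ x2) ∧ (¬x3 ∨ x4) ∧ (¬x4 ∨ x3)   (De Morgan)
≡ (x4 ∨ x1 ∨ ¬x1) ∧ ((¬x4 ∧ ¬x1) ∨ x1) ∧ (¬¬x1 ∨ x2) ∧ (¬x3 ∨ x4) ∧ (¬x4 ∨ x3)   (double negation)
≡ (x4 ∨ x1 ∨ ¬x1) ∧ ((¬x4 ∧ ¬x1) ∨ x1) ∧ (x1 ∨ x2) ∧ (¬x3 ∨ x4) ∧ (¬x4 ∨ x3)   (double negation)
≡ (x4 ∨ x1 ∨ ¬x1) ∧ (¬x4 ∨ x1) ∧ (¬x1 ∨ x1) ∧ (x1 ∨ x2) ∧ (¬x3 ∨ x4) ∧ (¬x4 ∨ x3)   (distribute ∨ over ∧)
≡ (¬x4 ∨ x1) ∧ (x1 ∨ x2) ∧ (¬x3 ∨ x4) ∧ (¬x4 ∨ x3)   (simplify)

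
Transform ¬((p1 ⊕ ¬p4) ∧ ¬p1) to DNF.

¬((p1 ⊕ ¬p4) ∧ ¬p1)
≡ ¬(((p1 ∧ ¬¬p4) ∨ (¬p1 ∧ ¬p4)) ∧ ¬p1)   — expand ⊕
≡ ¬((p1 ∧ ¬¬p4) ∨ (¬p1 ∧ ¬p4)) ∨ ¬¬p1   — De Morgan
≡ (¬(p1 ∧ ¬¬p4) ∧ ¬(¬p1 ∧ ¬p4)) ∨ ¬¬p1   — De Morgan
≡ ((¬p1 ∨ ¬¬¬p4) ∧ ¬(¬p1 ∧ ¬p4)) ∨ ¬¬p1   — De Morgan
≡ ((¬p1 ∨ ¬p4) ∧ ¬(¬p1 ∧ ¬p4)) ∨ ¬¬p1   — double negation
≡ ((¬p1 ∨ ¬p4) ∧ (¬¬p1 ∨ ¬¬p4)) ∨ ¬¬p1   — De Morgan
≡ ((¬p1 ∨ ¬p4) ∧ (p1 ∨ ¬¬p4)) ∨ ¬¬p1   — double negation
≡ ((¬p1 ∨ ¬p4) ∧ (p1 ∨ p4)) ∨ ¬¬p1   — double negation
≡ ((¬p1 ∨ ¬p4) ∧ (p1 ∨ p4)) ∨ p1   — double negation
≡ (¬p1 ∧ p1) ∨ (¬p1 ∧ p4) ∨ (¬p4 ∧ p1) ∨ (¬p4 ∧ p4) ∨ p1   — distribute ∧ over ∨
≡ (¬p1 ∧ p4) ∨ p1   — simplify

(¬p1 ∧ p4) ∨ p1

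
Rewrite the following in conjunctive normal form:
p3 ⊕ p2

p3 ⊕ p2
⇔ (p3 ∨ p2) ∧ ¬(p3 ∧ p2)   [expand ⊕]
⇔ (p3 ∨ p2) ∧ (¬p3 ∨ ¬p2)   [De Morgan]

(p3 ∨ p2) ∧ (¬p3 ∨ ¬p2)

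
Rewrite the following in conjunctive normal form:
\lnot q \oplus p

(\lnot q \lor p) \land (q \lor \lnot p)

\lnot q \oplus p
= (\lnot q \lor p) \land \lnot (\lnot q \land p)
= (\lnot q \lor p) \land (\lnot \lnot q \lor \lnot p)
= (\lnot q \lor p) \land (q \lor \lnot p)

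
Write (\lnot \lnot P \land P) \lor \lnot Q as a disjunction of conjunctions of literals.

(\lnot \lnot P \land P) \lor \lnot Q
≡ (P \land P) \lor \lnot Q
≡ P \lor \lnot Q

P \lor \lnot Q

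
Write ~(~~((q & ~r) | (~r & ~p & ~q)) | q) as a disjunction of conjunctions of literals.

(~q & r) | (~q & p)

~(~~((q & ~r) | (~r & ~p & ~q)) | q)
≡ ~~~((q & ~r) | (~r & ~p & ~q)) & ~q
≡ ~((q & ~r) | (~r & ~p & ~q)) & ~q
≡ ~(q & ~r) & ~(~r & ~p & ~q) & ~q
≡ (~q | ~~r) & ~(~r & ~p & ~q) & ~q
≡ (~q | r) & ~(~r & ~p & ~q) & ~q
≡ (~q | r) & (~~r | ~~p | ~~q) & ~q
≡ (~q | r) & (r | ~~p | ~~q) & ~q
≡ (~q | r) & (r | p | ~~q) & ~q
≡ (~q | r) & (r | p | q) & ~q
≡ (~q & r & ~q) | (~q & p & ~q) | (~q & q & ~q) | (r & r & ~q) | (r & p & ~q) | (r & q & ~q)
≡ (~q & r) | (~q & p)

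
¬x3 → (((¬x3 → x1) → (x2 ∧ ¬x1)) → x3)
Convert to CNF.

x3 ∨ x1

¬x3 → (((¬x3 → x1) → (x2 ∧ ¬x1)) → x3)
= ¬¬x3 ∨ (((¬x3 → x1) → (x2 ∧ ¬x1)) → x3)   — eliminate →
= ¬¬x3 ∨ ¬((¬x3 → x1) → (x2 ∧ ¬x1)) ∨ x3   — eliminate →
= ¬¬x3 ∨ ¬(¬(¬x3 → x1) ∨ (x2 ∧ ¬x1)) ∨ x3   — eliminate →
= ¬¬x3 ∨ ¬(¬(¬¬x3 ∨ x1) ∨ (x2 ∧ ¬x1)) ∨ x3   — eliminate →
= x3 ∨ ¬(¬(¬¬x3 ∨ x1) ∨ (x2 ∧ ¬x1)) ∨ x3   — double negation
= x3 ∨ (¬¬(¬¬x3 ∨ x1) ∧ ¬(x2 ∧ ¬x1)) ∨ x3   — De Morgan
= x3 ∨ ((¬¬x3 ∨ x1) ∧ ¬(x2 ∧ ¬x1)) ∨ x3   — double negation
= x3 ∨ ((x3 ∨ x1) ∧ ¬(x2 ∧ ¬x1)) ∨ x3   — double negation
= x3 ∨ ((x3 ∨ x1) ∧ (¬x2 ∨ ¬¬x1)) ∨ x3   — De Morgan
= x3 ∨ ((x3 ∨ x1) ∧ (¬x2 ∨ x1)) ∨ x3   — double negation
= (x3 ∨ x3 ∨ x1 ∨ x3) ∧ (x3 ∨ ¬x2 ∨ x1 ∨ x3)   — distribute ∨ over ∧
= x3 ∨ x1   — simplify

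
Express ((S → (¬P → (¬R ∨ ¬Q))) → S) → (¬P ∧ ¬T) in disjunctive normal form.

((S → (¬P → (¬R ∨ ¬Q))) → S) → (¬P ∧ ¬T)
≡ ¬((S → (¬P → (¬R ∨ ¬Q))) → S) ∨ (¬P ∧ ¬T)   (eliminate →)
≡ ¬(¬(S → (¬P → (¬R ∨ ¬Q))) ∨ S) ∨ (¬P ∧ ¬T)   (eliminate →)
≡ ¬(¬(¬S ∨ (¬P → (¬R ∨ ¬Q))) ∨ S) ∨ (¬P ∧ ¬T)   (eliminate →)
≡ ¬(¬(¬S ∨ ¬¬P ∨ ¬R ∨ ¬Q) ∨ S) ∨ (¬P ∧ ¬T)   (eliminate →)
≡ (¬¬(¬S ∨ ¬¬P ∨ ¬R ∨ ¬Q) ∧ ¬S) ∨ (¬P ∧ ¬T)   (De Morgan)
≡ ((¬S ∨ ¬¬P ∨ ¬R ∨ ¬Q) ∧ ¬S) ∨ (¬P ∧ ¬T)   (double negation)
≡ ((¬S ∨ P ∨ ¬R ∨ ¬Q) ∧ ¬S) ∨ (¬P ∧ ¬T)   (double negation)
≡ (¬S ∧ ¬S) ∨ (P ∧ ¬S) ∨ (¬R ∧ ¬S) ∨ (¬Q ∧ ¬S) ∨ (¬P ∧ ¬T)   (distribute ∧ over ∨)
≡ ¬S ∨ (¬P ∧ ¬T)   (simplify)

¬S ∨ (¬P ∧ ¬T)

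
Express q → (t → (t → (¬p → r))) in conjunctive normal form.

q → (t → (t → (¬p → r)))
≡ ¬q ∨ (t → (t → (¬p → r)))   [eliminate →]
≡ ¬q ∨ ¬t ∨ (t → (¬p → r))   [eliminate →]
≡ ¬q ∨ ¬t ∨ ¬t ∨ (¬p → r)   [eliminate →]
≡ ¬q ∨ ¬t ∨ ¬t ∨ ¬¬p ∨ r   [eliminate →]
≡ ¬q ∨ ¬t ∨ ¬t ∨ p ∨ r   [double negation]
≡ ¬q ∨ ¬t ∨ p ∨ r   [simplify]

¬q ∨ ¬t ∨ p ∨ r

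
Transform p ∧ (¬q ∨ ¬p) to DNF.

p ∧ ¬q

p ∧ (¬q ∨ ¬p)
≡ (p ∧ ¬q) ∨ (p ∧ ¬p)   — distribute ∧ over ∨
≡ p ∧ ¬q   — simplify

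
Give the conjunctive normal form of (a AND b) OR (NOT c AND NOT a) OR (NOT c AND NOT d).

(a OR NOT c) AND (b OR NOT c) AND (b OR NOT a OR NOT d)

(a AND b) OR (NOT c AND NOT a) OR (NOT c AND NOT d)
≡ (a OR NOT c OR NOT c) AND (a OR NOT c OR NOT d) AND (a OR NOT a OR NOT c) AND (a OR NOT a OR NOT d) AND (b OR NOT c OR NOT c) AND (b OR NOT c OR NOT d) AND (b OR NOT a OR NOT c) AND (b OR NOT a OR NOT d)   [distribute OR over AND]
≡ (a OR NOT c) AND (b OR NOT c) AND (b OR NOT a OR NOT d)   [simplify]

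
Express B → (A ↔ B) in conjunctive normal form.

B → (A ↔ B)
≡ ¬B ∨ (A ↔ B)   [eliminate →]
≡ ¬B ∨ ((A → B) ∧ (B → A))   [eliminate ↔]
≡ ¬B ∨ ((¬A ∨ B) ∧ (B → A))   [eliminate →]
≡ ¬B ∨ ((¬A ∨ B) ∧ (¬B ∨ A))   [eliminate →]
≡ (¬B ∨ ¬A ∨ B) ∧ (¬B ∨ ¬B ∨ A)   [distribute ∨ over ∧]
≡ ¬B ∨ A   [simplify]

¬B ∨ A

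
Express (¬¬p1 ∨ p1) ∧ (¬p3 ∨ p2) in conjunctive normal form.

p1 ∧ (¬p3 ∨ p2)

(¬¬p1 ∨ p1) ∧ (¬p3 ∨ p2)
≡ (p1 ∨ p1) ∧ (¬p3 ∨ p2)   [double negation]
≡ p1 ∧ (¬p3 ∨ p2)   [simplify]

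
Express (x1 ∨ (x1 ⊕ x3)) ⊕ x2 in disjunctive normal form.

(x1 ∨ (x1 ⊕ x3)) ⊕ x2
≡ ((x1 ∨ (x1 ⊕ x3)) ∧ ¬x2) ∨ (¬(x1 ∨ (x1 ⊕ x3)) ∧ x2)   [expand ⊕]
≡ ((x1 ∨ (x1 ∧ ¬x3) ∨ (¬x1 ∧ x3)) ∧ ¬x2) ∨ (¬(x1 ∨ (x1 ⊕ x3)) ∧ x2)   [expand ⊕]
≡ ((x1 ∨ (x1 ∧ ¬x3) ∨ (¬x1 ∧ x3)) ∧ ¬x2) ∨ (¬(x1 ∨ (x1 ∧ ¬x3) ∨ (¬x1 ∧ x3)) ∧ x2)   [expand ⊕]
≡ ((x1 ∨ (x1 ∧ ¬x3) ∨ (¬x1 ∧ x3)) ∧ ¬x2) ∨ (¬x1 ∧ ¬(x1 ∧ ¬x3) ∧ ¬(¬x1 ∧ x3) ∧ x2)   [De Morgan]
≡ ((x1 ∨ (x1 ∧ ¬x3) ∨ (¬x1 ∧ x3)) ∧ ¬x2) ∨ (¬x1 ∧ (¬x1 ∨ ¬¬x3) ∧ ¬(¬x1 ∧ x3) ∧ x2)   [De Morgan]
≡ ((x1 ∨ (x1 ∧ ¬x3) ∨ (¬x1 ∧ x3)) ∧ ¬x2) ∨ (¬x1 ∧ (¬x1 ∨ x3) ∧ ¬(¬x1 ∧ x3) ∧ x2)   [double negation]
≡ ((x1 ∨ (x1 ∧ ¬x3) ∨ (¬x1 ∧ x3)) ∧ ¬x2) ∨ (¬x1 ∧ (¬x1 ∨ x3) ∧ (¬¬x1 ∨ ¬x3) ∧ x2)   [De Morgan]
≡ ((x1 ∨ (x1 ∧ ¬x3) ∨ (¬x1 ∧ x3)) ∧ ¬x2) ∨ (¬x1 ∧ (¬x1 ∨ x3) ∧ (x1 ∨ ¬x3) ∧ x2)   [double negation]
≡ (x1 ∧ ¬x2) ∨ (x1 ∧ ¬x3 ∧ ¬x2) ∨ (¬x1 ∧ x3 ∧ ¬x2) ∨ (¬x1 ∧ ¬x1 ∧ x1 ∧ x2) ∨ (¬x1 ∧ ¬x1 ∧ ¬x3 ∧ x2) ∨ (¬x1 ∧ x3 ∧ x1 ∧ x2) ∨ (¬x1 ∧ x3 ∧ ¬x3 ∧ x2)   [distribute ∧ over ∨]
≡ (x1 ∧ ¬x2) ∨ (¬x1 ∧ x3 ∧ ¬x2) ∨ (¬x1 ∧ ¬x3 ∧ x2)   [simplify]

(x1 ∧ ¬x2) ∨ (¬x1 ∧ x3 ∧ ¬x2) ∨ (¬x1 ∧ ¬x3 ∧ x2)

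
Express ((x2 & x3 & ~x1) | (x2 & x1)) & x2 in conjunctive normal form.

((x2 & x3 & ~x1) | (x2 & x1)) & x2
≡ (x2 | x2) & (x2 | x1) & (x3 | x2) & (x3 | x1) & (~x1 | x2) & (~x1 | x1) & x2   [distribute | over &]
≡ x2 & (x3 | x1)   [simplify]

x2 & (x3 | x1)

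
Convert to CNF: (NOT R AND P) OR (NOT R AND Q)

(NOT R AND P) OR (NOT R AND Q)
⇔ (NOT R OR NOT R) AND (NOT R OR Q) AND (P OR NOT R) AND (P OR Q)   — distribute OR over AND
⇔ NOT R AND (P OR Q)   — simplify

NOT R AND (P OR Q)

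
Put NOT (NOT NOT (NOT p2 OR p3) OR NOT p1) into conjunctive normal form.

p2 AND NOT p3 AND p1

NOT (NOT NOT (NOT p2 OR p3) OR NOT p1)
≡ NOT NOT NOT (NOT p2 OR p3) AND NOT NOT p1   (De Morgan)
≡ NOT (NOT p2 OR p3) AND NOT NOT p1   (double negation)
≡ NOT NOT p2 AND NOT p3 AND NOT NOT p1   (De Morgan)
≡ p2 AND NOT p3 AND NOT NOT p1   (double negation)
≡ p2 AND NOT p3 AND p1   (double negation)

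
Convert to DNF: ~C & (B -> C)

~C & (B -> C)
⇔ ~C & (~B | C)   — eliminate ->
⇔ (~C & ~B) | (~C & C)   — distribute & over |
⇔ ~C & ~B   — simplify

~C & ~B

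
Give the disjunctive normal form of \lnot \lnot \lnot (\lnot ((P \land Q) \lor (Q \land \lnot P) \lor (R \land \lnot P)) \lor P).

\lnot \lnot \lnot (\lnot ((P \land Q) \lor (Q \land \lnot P) \lor (R \land \lnot P)) \lor P)
⇔ \lnot (\lnot ((P \land Q) \lor (Q \land \lnot P) \lor (R \land \lnot P)) \lor P)   — double negation
⇔ \lnot \lnot ((P \land Q) \lor (Q \land \lnot P) \lor (R \land \lnot P)) \land \lnot P   — De Morgan
⇔ ((P \land Q) \lor (Q \land \lnot P) \lor (R \land \lnot P)) \land \lnot P   — double negation
⇔ (P \land Q \land \lnot P) \lor (Q \land \lnot P \land \lnot P) \lor (R \land \lnot P \land \lnot P)   — distribute \land over \lor
⇔ (Q \land \lnot P) \lor (R \land \lnot P)   — simplify

(Q \land \lnot P) \lor (R \land \lnot P)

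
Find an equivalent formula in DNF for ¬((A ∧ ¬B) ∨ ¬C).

¬((A ∧ ¬B) ∨ ¬C)
≡ ¬(A ∧ ¬B) ∧ ¬¬C   [De Morgan]
≡ (¬A ∨ ¬¬B) ∧ ¬¬C   [De Morgan]
≡ (¬A ∨ B) ∧ ¬¬C   [double negation]
≡ (¬A ∨ B) ∧ C   [double negation]
≡ (¬A ∧ C) ∨ (B ∧ C)   [distribute ∧ over ∨]

(¬A ∧ C) ∨ (B ∧ C)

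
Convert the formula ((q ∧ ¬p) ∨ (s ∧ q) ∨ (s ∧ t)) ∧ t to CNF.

((q ∧ ¬p) ∨ (s ∧ q) ∨ (s ∧ t)) ∧ t
≡ (q ∨ s ∨ s) ∧ (q ∨ s ∨ t) ∧ (q ∨ q ∨ s) ∧ (q ∨ q ∨ t) ∧ (¬p ∨ s ∨ s) ∧ (¬p ∨ s ∨ t) ∧ (¬p ∨ q ∨ s) ∧ (¬p ∨ q ∨ t) ∧ t
≡ (q ∨ s) ∧ (¬p ∨ s) ∧ t

(q ∨ s) ∧ (¬p ∨ s) ∧ t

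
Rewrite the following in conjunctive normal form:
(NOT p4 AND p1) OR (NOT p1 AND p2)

(NOT p4 AND p1) OR (NOT p1 AND p2)
≡ (NOT p4 OR NOT p1) AND (NOT p4 OR p2) AND (p1 OR NOT p1) AND (p1 OR p2)   [distribute OR over AND]
≡ (NOT p4 OR NOT p1) AND (NOT p4 OR p2) AND (p1 OR p2)   [simplify]

(NOT p4 OR NOT p1) AND (NOT p4 OR p2) AND (p1 OR p2)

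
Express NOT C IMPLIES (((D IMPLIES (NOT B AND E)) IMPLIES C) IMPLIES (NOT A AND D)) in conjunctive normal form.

NOT C IMPLIES (((D IMPLIES (NOT B AND E)) IMPLIES C) IMPLIES (NOT A AND D))
≡ NOT NOT C OR (((D IMPLIES (NOT B AND E)) IMPLIES C) IMPLIES (NOT A AND D))   — eliminate IMPLIES
≡ NOT NOT C OR NOT ((D IMPLIES (NOT B AND E)) IMPLIES C) OR (NOT A AND D)   — eliminate IMPLIES
≡ NOT NOT C OR NOT (NOT (D IMPLIES (NOT B AND E)) OR C) OR (NOT A AND D)   — eliminate IMPLIES
≡ NOT NOT C OR NOT (NOT (NOT D OR (NOT B AND E)) OR C) OR (NOT A AND D)   — eliminate IMPLIES
≡ C OR NOT (NOT (NOT D OR (NOT B AND E)) OR C) OR (NOT A AND D)   — double negation
≡ C OR (NOT NOT (NOT D OR (NOT B AND E)) AND NOT C) OR (NOT A AND D)   — De Morgan
≡ C OR ((NOT D OR (NOT B AND E)) AND NOT C) OR (NOT A AND D)   — double negation
≡ (C OR NOT D OR NOT B OR NOT A) AND (C OR NOT D OR NOT B OR D) AND (C OR NOT D OR E OR NOT A) AND (C OR NOT D OR E OR D) AND (C OR NOT C OR NOT A) AND (C OR NOT C OR D)   — distribute OR over AND
≡ (C OR NOT D OR NOT B OR NOT A) AND (C OR NOT D OR E OR NOT A)   — simplify

(C OR NOT D OR NOT B OR NOT A) AND (C OR NOT D OR E OR NOT A)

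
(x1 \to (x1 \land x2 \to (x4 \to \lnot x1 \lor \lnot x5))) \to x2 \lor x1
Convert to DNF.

x2 \lor x1

(x1 \to (x1 \land x2 \to (x4 \to \lnot x1 \lor \lnot x5))) \to x2 \lor x1
≡ \lnot (x1 \to (x1 \land x2 \to (x4 \to \lnot x1 \lor \lnot x5))) \lor x2 \lor x1   — eliminate \to
≡ \lnot (\lnot x1 \lor (x1 \land x2 \to (x4 \to \lnot x1 \lor \lnot x5))) \lor x2 \lor x1   — eliminate \to
≡ \lnot (\lnot x1 \lor \lnot (x1 \land x2) \lor (x4 \to \lnot x1 \lor \lnot x5)) \lor x2 \lor x1   — eliminate \to
≡ \lnot (\lnot x1 \lor \lnot (x1 \land x2) \lor \lnot x4 \lor \lnot x1 \lor \lnot x5) \lor x2 \lor x1   — eliminate \to
≡ \lnot \lnot x1 \land \lnot \lnot (x1 \land x2) \land \lnot \lnot x4 \land \lnot \lnot x1 \land \lnot \lnot x5 \lor x2 \lor x1   — De Morgan
≡ x1 \land \lnot \lnot (x1 \land x2) \land \lnot \lnot x4 \land \lnot \lnot x1 \land \lnot \lnot x5 \lor x2 \lor x1   — double negation
≡ x1 \land x1 \land x2 \land \lnot \lnot x4 \land \lnot \lnot x1 \land \lnot \lnot x5 \lor x2 \lor x1   — double negation
≡ x1 \land x1 \land x2 \land x4 \land \lnot \lnot x1 \land \lnot \lnot x5 \lor x2 \lor x1   — double negation
≡ x1 \land x1 \land x2 \land x4 \land x1 \land \lnot \lnot x5 \lor x2 \lor x1   — double negation
≡ x1 \land x1 \land x2 \land x4 \land x1 \land x5 \lor x2 \lor x1   — double negation
≡ x2 \lor x1   — simplify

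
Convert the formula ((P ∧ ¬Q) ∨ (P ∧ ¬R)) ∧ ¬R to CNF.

P ∧ ¬R

((P ∧ ¬Q) ∨ (P ∧ ¬R)) ∧ ¬R
⇔ (P ∨ P) ∧ (P ∨ ¬R) ∧ (¬Q ∨ P) ∧ (¬Q ∨ ¬R) ∧ ¬R   (distribute ∨ over ∧)
⇔ P ∧ ¬R   (simplify)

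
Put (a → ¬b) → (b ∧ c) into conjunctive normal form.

(a ∨ c) ∧ b

(a → ¬b) → (b ∧ c)
= ¬(a → ¬b) ∨ (b ∧ c)   [eliminate →]
= ¬(¬a ∨ ¬b) ∨ (b ∧ c)   [eliminate →]
= (¬¬a ∧ ¬¬b) ∨ (b ∧ c)   [De Morgan]
= (a ∧ ¬¬b) ∨ (b ∧ c)   [double negation]
= (a ∧ b) ∨ (b ∧ c)   [double negation]
= (a ∨ b) ∧ (a ∨ c) ∧ (b ∨ b) ∧ (b ∨ c)   [distribute ∨ over ∧]
= (a ∨ c) ∧ b   [simplify]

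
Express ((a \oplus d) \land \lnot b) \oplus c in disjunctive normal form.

(a \land \lnot d \land \lnot b \land \lnot c) \lor (\lnot a \land d \land \lnot b \land \lnot c) \lor (\lnot a \land \lnot d \land c) \lor (d \land a \land c) \lor (b \land c)

((a \oplus d) \land \lnot b) \oplus c
≡ ((a \oplus d) \land \lnot b \land \lnot c) \lor (\lnot ((a \oplus d) \land \lnot b) \land c)   — expand \oplus
≡ (((a \land \lnot d) \lor (\lnot a \land d)) \land \lnot b \land \lnot c) \lor (\lnot ((a \oplus d) \land \lnot b) \land c)   — expand \oplus
≡ (((a \land \lnot d) \lor (\lnot a \land d)) \land \lnot b \land \lnot c) \lor (\lnot (((a \land \lnot d) \lor (\lnot a \land d)) \land \lnot b) \land c)   — expand \oplus
≡ (((a \land \lnot d) \lor (\lnot a \land d)) \land \lnot b \land \lnot c) \lor ((\lnot ((a \land \lnot d) \lor (\lnot a \land d)) \lor \lnot \lnot b) \land c)   — De Morgan
≡ (((a \land \lnot d) \lor (\lnot a \land d)) \land \lnot b \land \lnot c) \lor (((\lnot (a \land \lnot d) \land \lnot (\lnot a \land d)) \lor \lnot \lnot b) \land c)   — De Morgan
≡ (((a \land \lnot d) \lor (\lnot a \land d)) \land \lnot b \land \lnot c) \lor ((((\lnot a \lor \lnot \lnot d) \land \lnot (\lnot a \land d)) \lor \lnot \lnot b) \land c)   — De Morgan
≡ (((a \land \lnot d) \lor (\lnot a \land d)) \land \lnot b \land \lnot c) \lor ((((\lnot a \lor d) \land \lnot (\lnot a \land d)) \lor \lnot \lnot b) \land c)   — double negation
≡ (((a \land \lnot d) \lor (\lnot a \land d)) \land \lnot b \land \lnot c) \lor ((((\lnot a \lor d) \land (\lnot \lnot a \lor \lnot d)) \lor \lnot \lnot b) \land c)   — De Morgan
≡ (((a \land \lnot d) \lor (\lnot a \land d)) \land \lnot b \land \lnot c) \lor ((((\lnot a \lor d) \land (a \lor \lnot d)) \lor \lnot \lnot b) \land c)   — double negation
≡ (((a \land \lnot d) \lor (\lnot a \land d)) \land \lnot b \land \lnot c) \lor ((((\lnot a \lor d) \land (a \lor \lnot d)) \lor b) \land c)   — double negation
≡ (a \land \lnot d \land \lnot b \land \lnot c) \lor (\lnot a \land d \land \lnot b \land \lnot c) \lor (\lnot a \land a \land c) \lor (\lnot a \land \lnot d \land c) \lor (d \land a \land c) \lor (d \land \lnot d \land c) \lor (b \land c)   — distribute \land over \lor
≡ (a \land \lnot d \land \lnot b \land \lnot c) \lor (\lnot a \land d \land \lnot b \land \lnot c) \lor (\lnot a \land \lnot d \land c) \lor (d \land a \land c) \lor (b \land c)   — simplify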